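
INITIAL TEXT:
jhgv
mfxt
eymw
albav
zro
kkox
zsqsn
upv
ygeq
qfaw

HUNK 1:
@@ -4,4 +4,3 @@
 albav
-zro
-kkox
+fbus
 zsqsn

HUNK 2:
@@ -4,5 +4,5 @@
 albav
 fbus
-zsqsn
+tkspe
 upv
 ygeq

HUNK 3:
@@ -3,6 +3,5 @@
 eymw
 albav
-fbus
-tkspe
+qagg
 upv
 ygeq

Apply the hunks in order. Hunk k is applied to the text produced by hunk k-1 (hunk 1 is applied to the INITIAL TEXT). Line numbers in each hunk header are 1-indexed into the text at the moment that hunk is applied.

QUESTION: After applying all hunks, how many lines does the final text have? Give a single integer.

Hunk 1: at line 4 remove [zro,kkox] add [fbus] -> 9 lines: jhgv mfxt eymw albav fbus zsqsn upv ygeq qfaw
Hunk 2: at line 4 remove [zsqsn] add [tkspe] -> 9 lines: jhgv mfxt eymw albav fbus tkspe upv ygeq qfaw
Hunk 3: at line 3 remove [fbus,tkspe] add [qagg] -> 8 lines: jhgv mfxt eymw albav qagg upv ygeq qfaw
Final line count: 8

Answer: 8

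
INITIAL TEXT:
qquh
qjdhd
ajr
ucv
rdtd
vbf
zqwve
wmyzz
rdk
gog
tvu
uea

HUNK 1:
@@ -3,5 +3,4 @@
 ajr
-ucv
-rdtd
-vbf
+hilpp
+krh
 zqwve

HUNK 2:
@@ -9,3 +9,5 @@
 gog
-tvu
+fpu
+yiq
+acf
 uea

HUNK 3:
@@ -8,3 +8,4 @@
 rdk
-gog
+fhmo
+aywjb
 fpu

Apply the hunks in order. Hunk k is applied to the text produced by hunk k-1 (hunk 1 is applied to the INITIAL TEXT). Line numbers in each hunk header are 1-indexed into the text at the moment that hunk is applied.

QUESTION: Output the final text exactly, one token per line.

Answer: qquh
qjdhd
ajr
hilpp
krh
zqwve
wmyzz
rdk
fhmo
aywjb
fpu
yiq
acf
uea

Derivation:
Hunk 1: at line 3 remove [ucv,rdtd,vbf] add [hilpp,krh] -> 11 lines: qquh qjdhd ajr hilpp krh zqwve wmyzz rdk gog tvu uea
Hunk 2: at line 9 remove [tvu] add [fpu,yiq,acf] -> 13 lines: qquh qjdhd ajr hilpp krh zqwve wmyzz rdk gog fpu yiq acf uea
Hunk 3: at line 8 remove [gog] add [fhmo,aywjb] -> 14 lines: qquh qjdhd ajr hilpp krh zqwve wmyzz rdk fhmo aywjb fpu yiq acf uea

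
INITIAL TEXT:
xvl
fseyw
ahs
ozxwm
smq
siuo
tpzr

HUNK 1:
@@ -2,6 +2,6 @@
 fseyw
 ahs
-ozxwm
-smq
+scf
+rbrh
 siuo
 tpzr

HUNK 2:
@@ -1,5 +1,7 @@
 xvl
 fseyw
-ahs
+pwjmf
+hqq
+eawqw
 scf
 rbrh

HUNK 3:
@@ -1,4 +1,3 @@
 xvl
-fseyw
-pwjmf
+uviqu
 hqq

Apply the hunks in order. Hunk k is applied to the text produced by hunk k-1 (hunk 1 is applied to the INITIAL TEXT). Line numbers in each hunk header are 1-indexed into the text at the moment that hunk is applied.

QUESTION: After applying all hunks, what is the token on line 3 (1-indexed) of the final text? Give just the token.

Answer: hqq

Derivation:
Hunk 1: at line 2 remove [ozxwm,smq] add [scf,rbrh] -> 7 lines: xvl fseyw ahs scf rbrh siuo tpzr
Hunk 2: at line 1 remove [ahs] add [pwjmf,hqq,eawqw] -> 9 lines: xvl fseyw pwjmf hqq eawqw scf rbrh siuo tpzr
Hunk 3: at line 1 remove [fseyw,pwjmf] add [uviqu] -> 8 lines: xvl uviqu hqq eawqw scf rbrh siuo tpzr
Final line 3: hqq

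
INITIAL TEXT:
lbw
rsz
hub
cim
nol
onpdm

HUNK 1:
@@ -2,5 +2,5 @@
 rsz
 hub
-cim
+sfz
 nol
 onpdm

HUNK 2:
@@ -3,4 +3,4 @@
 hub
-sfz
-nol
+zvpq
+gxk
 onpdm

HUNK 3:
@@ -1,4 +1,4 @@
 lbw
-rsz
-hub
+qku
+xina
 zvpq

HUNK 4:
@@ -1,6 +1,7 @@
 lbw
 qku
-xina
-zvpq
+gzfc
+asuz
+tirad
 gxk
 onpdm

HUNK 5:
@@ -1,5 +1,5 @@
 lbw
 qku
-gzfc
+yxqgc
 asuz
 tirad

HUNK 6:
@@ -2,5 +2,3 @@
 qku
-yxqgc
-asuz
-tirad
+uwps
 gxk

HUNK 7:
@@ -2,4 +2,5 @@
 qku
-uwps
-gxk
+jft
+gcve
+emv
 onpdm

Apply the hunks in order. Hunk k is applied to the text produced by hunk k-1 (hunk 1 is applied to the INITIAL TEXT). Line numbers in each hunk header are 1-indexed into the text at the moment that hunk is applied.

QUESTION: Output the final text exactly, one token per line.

Answer: lbw
qku
jft
gcve
emv
onpdm

Derivation:
Hunk 1: at line 2 remove [cim] add [sfz] -> 6 lines: lbw rsz hub sfz nol onpdm
Hunk 2: at line 3 remove [sfz,nol] add [zvpq,gxk] -> 6 lines: lbw rsz hub zvpq gxk onpdm
Hunk 3: at line 1 remove [rsz,hub] add [qku,xina] -> 6 lines: lbw qku xina zvpq gxk onpdm
Hunk 4: at line 1 remove [xina,zvpq] add [gzfc,asuz,tirad] -> 7 lines: lbw qku gzfc asuz tirad gxk onpdm
Hunk 5: at line 1 remove [gzfc] add [yxqgc] -> 7 lines: lbw qku yxqgc asuz tirad gxk onpdm
Hunk 6: at line 2 remove [yxqgc,asuz,tirad] add [uwps] -> 5 lines: lbw qku uwps gxk onpdm
Hunk 7: at line 2 remove [uwps,gxk] add [jft,gcve,emv] -> 6 lines: lbw qku jft gcve emv onpdm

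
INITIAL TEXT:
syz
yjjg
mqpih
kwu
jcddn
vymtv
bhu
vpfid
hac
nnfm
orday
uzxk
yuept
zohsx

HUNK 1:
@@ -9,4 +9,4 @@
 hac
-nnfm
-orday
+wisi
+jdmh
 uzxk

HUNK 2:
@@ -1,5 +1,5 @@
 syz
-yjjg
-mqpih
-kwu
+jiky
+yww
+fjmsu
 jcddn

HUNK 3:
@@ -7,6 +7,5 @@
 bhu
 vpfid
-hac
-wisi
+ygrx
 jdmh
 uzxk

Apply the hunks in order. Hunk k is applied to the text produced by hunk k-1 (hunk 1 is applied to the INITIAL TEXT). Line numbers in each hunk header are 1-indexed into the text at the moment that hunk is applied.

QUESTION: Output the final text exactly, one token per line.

Answer: syz
jiky
yww
fjmsu
jcddn
vymtv
bhu
vpfid
ygrx
jdmh
uzxk
yuept
zohsx

Derivation:
Hunk 1: at line 9 remove [nnfm,orday] add [wisi,jdmh] -> 14 lines: syz yjjg mqpih kwu jcddn vymtv bhu vpfid hac wisi jdmh uzxk yuept zohsx
Hunk 2: at line 1 remove [yjjg,mqpih,kwu] add [jiky,yww,fjmsu] -> 14 lines: syz jiky yww fjmsu jcddn vymtv bhu vpfid hac wisi jdmh uzxk yuept zohsx
Hunk 3: at line 7 remove [hac,wisi] add [ygrx] -> 13 lines: syz jiky yww fjmsu jcddn vymtv bhu vpfid ygrx jdmh uzxk yuept zohsx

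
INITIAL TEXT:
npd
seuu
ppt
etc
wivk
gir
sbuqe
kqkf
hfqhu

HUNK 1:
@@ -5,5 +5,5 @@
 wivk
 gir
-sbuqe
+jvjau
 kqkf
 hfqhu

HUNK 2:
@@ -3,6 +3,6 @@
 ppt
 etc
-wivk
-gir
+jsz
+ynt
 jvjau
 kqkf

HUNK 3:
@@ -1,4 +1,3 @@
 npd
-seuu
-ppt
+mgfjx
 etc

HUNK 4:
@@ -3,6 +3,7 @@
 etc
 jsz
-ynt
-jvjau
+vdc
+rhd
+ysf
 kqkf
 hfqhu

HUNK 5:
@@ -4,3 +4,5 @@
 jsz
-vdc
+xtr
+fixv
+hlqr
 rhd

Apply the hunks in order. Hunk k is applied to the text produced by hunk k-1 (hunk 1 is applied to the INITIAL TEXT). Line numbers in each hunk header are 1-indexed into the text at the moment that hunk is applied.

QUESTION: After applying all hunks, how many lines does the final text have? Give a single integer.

Hunk 1: at line 5 remove [sbuqe] add [jvjau] -> 9 lines: npd seuu ppt etc wivk gir jvjau kqkf hfqhu
Hunk 2: at line 3 remove [wivk,gir] add [jsz,ynt] -> 9 lines: npd seuu ppt etc jsz ynt jvjau kqkf hfqhu
Hunk 3: at line 1 remove [seuu,ppt] add [mgfjx] -> 8 lines: npd mgfjx etc jsz ynt jvjau kqkf hfqhu
Hunk 4: at line 3 remove [ynt,jvjau] add [vdc,rhd,ysf] -> 9 lines: npd mgfjx etc jsz vdc rhd ysf kqkf hfqhu
Hunk 5: at line 4 remove [vdc] add [xtr,fixv,hlqr] -> 11 lines: npd mgfjx etc jsz xtr fixv hlqr rhd ysf kqkf hfqhu
Final line count: 11

Answer: 11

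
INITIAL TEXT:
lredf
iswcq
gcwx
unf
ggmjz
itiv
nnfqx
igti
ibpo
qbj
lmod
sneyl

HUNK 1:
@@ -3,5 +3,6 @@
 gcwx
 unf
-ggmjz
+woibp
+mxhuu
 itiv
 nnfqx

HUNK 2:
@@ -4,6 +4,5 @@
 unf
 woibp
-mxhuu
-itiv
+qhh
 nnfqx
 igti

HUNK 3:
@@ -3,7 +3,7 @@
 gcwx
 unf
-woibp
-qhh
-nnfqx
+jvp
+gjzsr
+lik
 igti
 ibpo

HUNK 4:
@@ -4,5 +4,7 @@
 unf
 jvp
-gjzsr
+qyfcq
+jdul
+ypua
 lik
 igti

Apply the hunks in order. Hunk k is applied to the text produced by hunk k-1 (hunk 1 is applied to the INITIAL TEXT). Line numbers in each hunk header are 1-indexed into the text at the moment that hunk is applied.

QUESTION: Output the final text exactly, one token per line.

Hunk 1: at line 3 remove [ggmjz] add [woibp,mxhuu] -> 13 lines: lredf iswcq gcwx unf woibp mxhuu itiv nnfqx igti ibpo qbj lmod sneyl
Hunk 2: at line 4 remove [mxhuu,itiv] add [qhh] -> 12 lines: lredf iswcq gcwx unf woibp qhh nnfqx igti ibpo qbj lmod sneyl
Hunk 3: at line 3 remove [woibp,qhh,nnfqx] add [jvp,gjzsr,lik] -> 12 lines: lredf iswcq gcwx unf jvp gjzsr lik igti ibpo qbj lmod sneyl
Hunk 4: at line 4 remove [gjzsr] add [qyfcq,jdul,ypua] -> 14 lines: lredf iswcq gcwx unf jvp qyfcq jdul ypua lik igti ibpo qbj lmod sneyl

Answer: lredf
iswcq
gcwx
unf
jvp
qyfcq
jdul
ypua
lik
igti
ibpo
qbj
lmod
sneyl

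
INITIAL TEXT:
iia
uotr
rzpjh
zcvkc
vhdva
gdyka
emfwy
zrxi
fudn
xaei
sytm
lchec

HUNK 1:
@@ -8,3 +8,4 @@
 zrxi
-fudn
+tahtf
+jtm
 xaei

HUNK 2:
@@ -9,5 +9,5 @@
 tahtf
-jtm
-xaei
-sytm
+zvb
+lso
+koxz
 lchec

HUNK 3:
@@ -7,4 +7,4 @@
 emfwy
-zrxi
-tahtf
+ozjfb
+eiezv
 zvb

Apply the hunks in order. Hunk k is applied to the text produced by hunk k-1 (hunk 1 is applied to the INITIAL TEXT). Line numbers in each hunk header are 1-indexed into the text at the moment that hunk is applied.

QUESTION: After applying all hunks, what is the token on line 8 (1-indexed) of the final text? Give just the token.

Hunk 1: at line 8 remove [fudn] add [tahtf,jtm] -> 13 lines: iia uotr rzpjh zcvkc vhdva gdyka emfwy zrxi tahtf jtm xaei sytm lchec
Hunk 2: at line 9 remove [jtm,xaei,sytm] add [zvb,lso,koxz] -> 13 lines: iia uotr rzpjh zcvkc vhdva gdyka emfwy zrxi tahtf zvb lso koxz lchec
Hunk 3: at line 7 remove [zrxi,tahtf] add [ozjfb,eiezv] -> 13 lines: iia uotr rzpjh zcvkc vhdva gdyka emfwy ozjfb eiezv zvb lso koxz lchec
Final line 8: ozjfb

Answer: ozjfb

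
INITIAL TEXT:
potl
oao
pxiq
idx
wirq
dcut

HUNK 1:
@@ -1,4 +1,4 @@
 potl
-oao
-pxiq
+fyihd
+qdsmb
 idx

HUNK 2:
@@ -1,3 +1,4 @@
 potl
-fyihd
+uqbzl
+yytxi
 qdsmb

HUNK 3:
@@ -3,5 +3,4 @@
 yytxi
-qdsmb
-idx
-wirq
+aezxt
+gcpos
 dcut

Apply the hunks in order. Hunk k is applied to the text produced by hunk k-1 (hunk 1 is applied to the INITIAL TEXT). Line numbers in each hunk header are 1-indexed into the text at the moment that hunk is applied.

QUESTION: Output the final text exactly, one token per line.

Hunk 1: at line 1 remove [oao,pxiq] add [fyihd,qdsmb] -> 6 lines: potl fyihd qdsmb idx wirq dcut
Hunk 2: at line 1 remove [fyihd] add [uqbzl,yytxi] -> 7 lines: potl uqbzl yytxi qdsmb idx wirq dcut
Hunk 3: at line 3 remove [qdsmb,idx,wirq] add [aezxt,gcpos] -> 6 lines: potl uqbzl yytxi aezxt gcpos dcut

Answer: potl
uqbzl
yytxi
aezxt
gcpos
dcut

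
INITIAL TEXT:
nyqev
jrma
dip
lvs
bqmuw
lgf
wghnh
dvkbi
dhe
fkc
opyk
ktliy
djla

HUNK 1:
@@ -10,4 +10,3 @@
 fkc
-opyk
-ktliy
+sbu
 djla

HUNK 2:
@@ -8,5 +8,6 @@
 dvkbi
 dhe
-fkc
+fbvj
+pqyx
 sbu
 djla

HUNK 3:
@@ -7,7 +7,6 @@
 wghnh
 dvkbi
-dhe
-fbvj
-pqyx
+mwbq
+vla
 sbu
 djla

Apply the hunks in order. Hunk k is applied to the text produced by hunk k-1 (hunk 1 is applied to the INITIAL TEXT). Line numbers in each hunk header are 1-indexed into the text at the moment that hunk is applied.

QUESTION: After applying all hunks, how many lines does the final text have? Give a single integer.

Hunk 1: at line 10 remove [opyk,ktliy] add [sbu] -> 12 lines: nyqev jrma dip lvs bqmuw lgf wghnh dvkbi dhe fkc sbu djla
Hunk 2: at line 8 remove [fkc] add [fbvj,pqyx] -> 13 lines: nyqev jrma dip lvs bqmuw lgf wghnh dvkbi dhe fbvj pqyx sbu djla
Hunk 3: at line 7 remove [dhe,fbvj,pqyx] add [mwbq,vla] -> 12 lines: nyqev jrma dip lvs bqmuw lgf wghnh dvkbi mwbq vla sbu djla
Final line count: 12

Answer: 12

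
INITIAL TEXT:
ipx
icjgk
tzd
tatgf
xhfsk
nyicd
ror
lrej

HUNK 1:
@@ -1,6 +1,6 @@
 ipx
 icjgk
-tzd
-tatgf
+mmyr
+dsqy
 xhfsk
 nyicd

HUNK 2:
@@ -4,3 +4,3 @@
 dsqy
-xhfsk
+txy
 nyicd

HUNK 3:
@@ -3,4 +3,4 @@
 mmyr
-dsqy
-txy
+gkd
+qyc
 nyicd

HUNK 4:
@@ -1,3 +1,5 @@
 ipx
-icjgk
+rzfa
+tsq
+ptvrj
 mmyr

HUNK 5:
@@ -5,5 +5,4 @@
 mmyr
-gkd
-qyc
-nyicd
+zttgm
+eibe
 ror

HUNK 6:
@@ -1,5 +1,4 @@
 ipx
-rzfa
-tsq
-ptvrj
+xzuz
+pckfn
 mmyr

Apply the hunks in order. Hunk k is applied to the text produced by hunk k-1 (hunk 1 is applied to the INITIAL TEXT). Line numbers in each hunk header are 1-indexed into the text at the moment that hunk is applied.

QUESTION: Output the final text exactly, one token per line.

Answer: ipx
xzuz
pckfn
mmyr
zttgm
eibe
ror
lrej

Derivation:
Hunk 1: at line 1 remove [tzd,tatgf] add [mmyr,dsqy] -> 8 lines: ipx icjgk mmyr dsqy xhfsk nyicd ror lrej
Hunk 2: at line 4 remove [xhfsk] add [txy] -> 8 lines: ipx icjgk mmyr dsqy txy nyicd ror lrej
Hunk 3: at line 3 remove [dsqy,txy] add [gkd,qyc] -> 8 lines: ipx icjgk mmyr gkd qyc nyicd ror lrej
Hunk 4: at line 1 remove [icjgk] add [rzfa,tsq,ptvrj] -> 10 lines: ipx rzfa tsq ptvrj mmyr gkd qyc nyicd ror lrej
Hunk 5: at line 5 remove [gkd,qyc,nyicd] add [zttgm,eibe] -> 9 lines: ipx rzfa tsq ptvrj mmyr zttgm eibe ror lrej
Hunk 6: at line 1 remove [rzfa,tsq,ptvrj] add [xzuz,pckfn] -> 8 lines: ipx xzuz pckfn mmyr zttgm eibe ror lrej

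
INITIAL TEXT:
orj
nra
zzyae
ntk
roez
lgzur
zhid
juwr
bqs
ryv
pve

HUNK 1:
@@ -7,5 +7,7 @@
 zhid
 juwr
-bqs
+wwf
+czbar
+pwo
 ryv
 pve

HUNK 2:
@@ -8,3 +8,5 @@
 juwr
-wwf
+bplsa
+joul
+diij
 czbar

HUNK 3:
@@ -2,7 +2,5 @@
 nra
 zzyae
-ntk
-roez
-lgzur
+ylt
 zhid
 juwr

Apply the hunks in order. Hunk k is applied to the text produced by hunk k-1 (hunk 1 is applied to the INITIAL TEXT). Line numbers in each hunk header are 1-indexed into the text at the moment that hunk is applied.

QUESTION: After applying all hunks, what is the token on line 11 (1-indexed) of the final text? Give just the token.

Answer: pwo

Derivation:
Hunk 1: at line 7 remove [bqs] add [wwf,czbar,pwo] -> 13 lines: orj nra zzyae ntk roez lgzur zhid juwr wwf czbar pwo ryv pve
Hunk 2: at line 8 remove [wwf] add [bplsa,joul,diij] -> 15 lines: orj nra zzyae ntk roez lgzur zhid juwr bplsa joul diij czbar pwo ryv pve
Hunk 3: at line 2 remove [ntk,roez,lgzur] add [ylt] -> 13 lines: orj nra zzyae ylt zhid juwr bplsa joul diij czbar pwo ryv pve
Final line 11: pwo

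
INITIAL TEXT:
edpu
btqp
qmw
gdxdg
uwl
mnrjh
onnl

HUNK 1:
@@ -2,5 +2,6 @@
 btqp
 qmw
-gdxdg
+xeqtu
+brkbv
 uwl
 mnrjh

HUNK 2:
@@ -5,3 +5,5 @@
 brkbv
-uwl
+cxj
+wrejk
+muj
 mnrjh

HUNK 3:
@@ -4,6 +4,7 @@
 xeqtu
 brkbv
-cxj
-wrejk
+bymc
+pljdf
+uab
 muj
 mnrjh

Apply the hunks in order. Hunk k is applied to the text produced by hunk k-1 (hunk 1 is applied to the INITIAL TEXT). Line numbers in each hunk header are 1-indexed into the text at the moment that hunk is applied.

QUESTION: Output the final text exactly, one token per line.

Hunk 1: at line 2 remove [gdxdg] add [xeqtu,brkbv] -> 8 lines: edpu btqp qmw xeqtu brkbv uwl mnrjh onnl
Hunk 2: at line 5 remove [uwl] add [cxj,wrejk,muj] -> 10 lines: edpu btqp qmw xeqtu brkbv cxj wrejk muj mnrjh onnl
Hunk 3: at line 4 remove [cxj,wrejk] add [bymc,pljdf,uab] -> 11 lines: edpu btqp qmw xeqtu brkbv bymc pljdf uab muj mnrjh onnl

Answer: edpu
btqp
qmw
xeqtu
brkbv
bymc
pljdf
uab
muj
mnrjh
onnl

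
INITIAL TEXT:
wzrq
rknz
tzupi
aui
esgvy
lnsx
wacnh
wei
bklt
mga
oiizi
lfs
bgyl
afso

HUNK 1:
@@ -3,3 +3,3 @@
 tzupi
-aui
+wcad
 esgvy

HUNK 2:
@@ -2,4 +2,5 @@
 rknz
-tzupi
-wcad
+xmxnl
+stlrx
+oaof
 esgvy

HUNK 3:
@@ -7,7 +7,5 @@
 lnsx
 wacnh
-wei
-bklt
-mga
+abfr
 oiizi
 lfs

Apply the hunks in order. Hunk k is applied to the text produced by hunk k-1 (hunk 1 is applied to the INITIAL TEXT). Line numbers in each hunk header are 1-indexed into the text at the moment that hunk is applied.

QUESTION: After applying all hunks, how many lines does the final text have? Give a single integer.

Hunk 1: at line 3 remove [aui] add [wcad] -> 14 lines: wzrq rknz tzupi wcad esgvy lnsx wacnh wei bklt mga oiizi lfs bgyl afso
Hunk 2: at line 2 remove [tzupi,wcad] add [xmxnl,stlrx,oaof] -> 15 lines: wzrq rknz xmxnl stlrx oaof esgvy lnsx wacnh wei bklt mga oiizi lfs bgyl afso
Hunk 3: at line 7 remove [wei,bklt,mga] add [abfr] -> 13 lines: wzrq rknz xmxnl stlrx oaof esgvy lnsx wacnh abfr oiizi lfs bgyl afso
Final line count: 13

Answer: 13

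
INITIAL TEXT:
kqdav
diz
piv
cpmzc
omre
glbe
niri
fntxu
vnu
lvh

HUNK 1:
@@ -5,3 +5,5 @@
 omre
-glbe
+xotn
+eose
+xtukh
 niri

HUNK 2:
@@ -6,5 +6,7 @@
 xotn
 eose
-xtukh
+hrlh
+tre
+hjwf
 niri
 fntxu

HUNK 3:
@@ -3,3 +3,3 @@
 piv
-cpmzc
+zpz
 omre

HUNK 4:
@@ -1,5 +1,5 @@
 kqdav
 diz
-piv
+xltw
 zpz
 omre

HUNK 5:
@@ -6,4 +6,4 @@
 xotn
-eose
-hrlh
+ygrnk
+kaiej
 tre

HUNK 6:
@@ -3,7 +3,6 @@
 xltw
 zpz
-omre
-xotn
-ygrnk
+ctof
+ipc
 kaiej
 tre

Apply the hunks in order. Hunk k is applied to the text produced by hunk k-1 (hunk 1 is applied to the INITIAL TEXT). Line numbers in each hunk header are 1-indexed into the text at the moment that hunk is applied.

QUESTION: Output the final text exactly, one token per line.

Answer: kqdav
diz
xltw
zpz
ctof
ipc
kaiej
tre
hjwf
niri
fntxu
vnu
lvh

Derivation:
Hunk 1: at line 5 remove [glbe] add [xotn,eose,xtukh] -> 12 lines: kqdav diz piv cpmzc omre xotn eose xtukh niri fntxu vnu lvh
Hunk 2: at line 6 remove [xtukh] add [hrlh,tre,hjwf] -> 14 lines: kqdav diz piv cpmzc omre xotn eose hrlh tre hjwf niri fntxu vnu lvh
Hunk 3: at line 3 remove [cpmzc] add [zpz] -> 14 lines: kqdav diz piv zpz omre xotn eose hrlh tre hjwf niri fntxu vnu lvh
Hunk 4: at line 1 remove [piv] add [xltw] -> 14 lines: kqdav diz xltw zpz omre xotn eose hrlh tre hjwf niri fntxu vnu lvh
Hunk 5: at line 6 remove [eose,hrlh] add [ygrnk,kaiej] -> 14 lines: kqdav diz xltw zpz omre xotn ygrnk kaiej tre hjwf niri fntxu vnu lvh
Hunk 6: at line 3 remove [omre,xotn,ygrnk] add [ctof,ipc] -> 13 lines: kqdav diz xltw zpz ctof ipc kaiej tre hjwf niri fntxu vnu lvh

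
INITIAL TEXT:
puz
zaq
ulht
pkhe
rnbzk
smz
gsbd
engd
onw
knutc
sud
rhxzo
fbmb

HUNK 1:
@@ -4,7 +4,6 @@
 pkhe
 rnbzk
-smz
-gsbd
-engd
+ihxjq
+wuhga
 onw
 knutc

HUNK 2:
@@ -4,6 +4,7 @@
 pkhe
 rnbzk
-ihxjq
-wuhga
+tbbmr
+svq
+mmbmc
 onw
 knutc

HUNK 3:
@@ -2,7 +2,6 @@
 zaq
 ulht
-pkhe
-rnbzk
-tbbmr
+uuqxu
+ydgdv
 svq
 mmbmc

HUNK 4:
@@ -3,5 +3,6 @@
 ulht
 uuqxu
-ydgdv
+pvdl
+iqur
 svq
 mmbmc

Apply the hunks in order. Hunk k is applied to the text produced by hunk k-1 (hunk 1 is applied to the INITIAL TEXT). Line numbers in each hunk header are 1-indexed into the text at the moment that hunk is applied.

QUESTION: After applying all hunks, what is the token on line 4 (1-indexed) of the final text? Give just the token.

Answer: uuqxu

Derivation:
Hunk 1: at line 4 remove [smz,gsbd,engd] add [ihxjq,wuhga] -> 12 lines: puz zaq ulht pkhe rnbzk ihxjq wuhga onw knutc sud rhxzo fbmb
Hunk 2: at line 4 remove [ihxjq,wuhga] add [tbbmr,svq,mmbmc] -> 13 lines: puz zaq ulht pkhe rnbzk tbbmr svq mmbmc onw knutc sud rhxzo fbmb
Hunk 3: at line 2 remove [pkhe,rnbzk,tbbmr] add [uuqxu,ydgdv] -> 12 lines: puz zaq ulht uuqxu ydgdv svq mmbmc onw knutc sud rhxzo fbmb
Hunk 4: at line 3 remove [ydgdv] add [pvdl,iqur] -> 13 lines: puz zaq ulht uuqxu pvdl iqur svq mmbmc onw knutc sud rhxzo fbmb
Final line 4: uuqxu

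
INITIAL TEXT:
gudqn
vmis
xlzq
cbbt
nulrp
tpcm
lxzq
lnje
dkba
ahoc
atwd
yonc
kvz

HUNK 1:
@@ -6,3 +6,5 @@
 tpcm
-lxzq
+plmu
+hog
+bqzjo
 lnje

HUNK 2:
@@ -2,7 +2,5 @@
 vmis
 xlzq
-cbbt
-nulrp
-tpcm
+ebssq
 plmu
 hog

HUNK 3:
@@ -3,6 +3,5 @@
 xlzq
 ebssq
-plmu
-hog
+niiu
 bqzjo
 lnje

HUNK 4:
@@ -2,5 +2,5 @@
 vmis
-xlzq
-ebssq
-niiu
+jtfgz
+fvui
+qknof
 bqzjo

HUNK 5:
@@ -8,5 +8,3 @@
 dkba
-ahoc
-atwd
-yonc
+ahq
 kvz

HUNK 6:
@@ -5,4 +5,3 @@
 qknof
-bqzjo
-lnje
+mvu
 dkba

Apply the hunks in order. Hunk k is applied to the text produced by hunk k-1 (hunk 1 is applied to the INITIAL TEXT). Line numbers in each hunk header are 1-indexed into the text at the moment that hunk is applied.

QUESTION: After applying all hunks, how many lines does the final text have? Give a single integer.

Hunk 1: at line 6 remove [lxzq] add [plmu,hog,bqzjo] -> 15 lines: gudqn vmis xlzq cbbt nulrp tpcm plmu hog bqzjo lnje dkba ahoc atwd yonc kvz
Hunk 2: at line 2 remove [cbbt,nulrp,tpcm] add [ebssq] -> 13 lines: gudqn vmis xlzq ebssq plmu hog bqzjo lnje dkba ahoc atwd yonc kvz
Hunk 3: at line 3 remove [plmu,hog] add [niiu] -> 12 lines: gudqn vmis xlzq ebssq niiu bqzjo lnje dkba ahoc atwd yonc kvz
Hunk 4: at line 2 remove [xlzq,ebssq,niiu] add [jtfgz,fvui,qknof] -> 12 lines: gudqn vmis jtfgz fvui qknof bqzjo lnje dkba ahoc atwd yonc kvz
Hunk 5: at line 8 remove [ahoc,atwd,yonc] add [ahq] -> 10 lines: gudqn vmis jtfgz fvui qknof bqzjo lnje dkba ahq kvz
Hunk 6: at line 5 remove [bqzjo,lnje] add [mvu] -> 9 lines: gudqn vmis jtfgz fvui qknof mvu dkba ahq kvz
Final line count: 9

Answer: 9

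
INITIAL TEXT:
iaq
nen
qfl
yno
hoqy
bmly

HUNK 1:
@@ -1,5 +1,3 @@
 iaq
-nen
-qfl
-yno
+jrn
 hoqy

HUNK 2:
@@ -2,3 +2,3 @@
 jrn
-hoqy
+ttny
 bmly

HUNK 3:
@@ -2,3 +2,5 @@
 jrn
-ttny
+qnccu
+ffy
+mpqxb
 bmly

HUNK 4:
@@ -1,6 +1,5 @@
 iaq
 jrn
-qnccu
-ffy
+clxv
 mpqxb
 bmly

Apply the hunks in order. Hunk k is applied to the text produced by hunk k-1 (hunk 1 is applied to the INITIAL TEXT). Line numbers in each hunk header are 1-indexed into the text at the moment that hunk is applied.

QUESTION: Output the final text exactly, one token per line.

Answer: iaq
jrn
clxv
mpqxb
bmly

Derivation:
Hunk 1: at line 1 remove [nen,qfl,yno] add [jrn] -> 4 lines: iaq jrn hoqy bmly
Hunk 2: at line 2 remove [hoqy] add [ttny] -> 4 lines: iaq jrn ttny bmly
Hunk 3: at line 2 remove [ttny] add [qnccu,ffy,mpqxb] -> 6 lines: iaq jrn qnccu ffy mpqxb bmly
Hunk 4: at line 1 remove [qnccu,ffy] add [clxv] -> 5 lines: iaq jrn clxv mpqxb bmly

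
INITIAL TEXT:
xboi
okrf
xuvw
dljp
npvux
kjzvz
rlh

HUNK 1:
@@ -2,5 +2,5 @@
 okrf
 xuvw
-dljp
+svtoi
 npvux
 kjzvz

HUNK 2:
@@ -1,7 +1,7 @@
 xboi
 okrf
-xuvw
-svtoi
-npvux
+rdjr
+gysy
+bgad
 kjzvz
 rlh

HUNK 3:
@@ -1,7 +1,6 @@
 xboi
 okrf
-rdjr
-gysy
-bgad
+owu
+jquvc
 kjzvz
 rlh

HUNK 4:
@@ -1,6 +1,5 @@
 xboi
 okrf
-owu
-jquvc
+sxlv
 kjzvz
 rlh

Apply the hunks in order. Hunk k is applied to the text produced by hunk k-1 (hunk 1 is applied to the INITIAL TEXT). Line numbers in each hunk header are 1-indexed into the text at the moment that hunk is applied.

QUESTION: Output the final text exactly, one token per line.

Answer: xboi
okrf
sxlv
kjzvz
rlh

Derivation:
Hunk 1: at line 2 remove [dljp] add [svtoi] -> 7 lines: xboi okrf xuvw svtoi npvux kjzvz rlh
Hunk 2: at line 1 remove [xuvw,svtoi,npvux] add [rdjr,gysy,bgad] -> 7 lines: xboi okrf rdjr gysy bgad kjzvz rlh
Hunk 3: at line 1 remove [rdjr,gysy,bgad] add [owu,jquvc] -> 6 lines: xboi okrf owu jquvc kjzvz rlh
Hunk 4: at line 1 remove [owu,jquvc] add [sxlv] -> 5 lines: xboi okrf sxlv kjzvz rlh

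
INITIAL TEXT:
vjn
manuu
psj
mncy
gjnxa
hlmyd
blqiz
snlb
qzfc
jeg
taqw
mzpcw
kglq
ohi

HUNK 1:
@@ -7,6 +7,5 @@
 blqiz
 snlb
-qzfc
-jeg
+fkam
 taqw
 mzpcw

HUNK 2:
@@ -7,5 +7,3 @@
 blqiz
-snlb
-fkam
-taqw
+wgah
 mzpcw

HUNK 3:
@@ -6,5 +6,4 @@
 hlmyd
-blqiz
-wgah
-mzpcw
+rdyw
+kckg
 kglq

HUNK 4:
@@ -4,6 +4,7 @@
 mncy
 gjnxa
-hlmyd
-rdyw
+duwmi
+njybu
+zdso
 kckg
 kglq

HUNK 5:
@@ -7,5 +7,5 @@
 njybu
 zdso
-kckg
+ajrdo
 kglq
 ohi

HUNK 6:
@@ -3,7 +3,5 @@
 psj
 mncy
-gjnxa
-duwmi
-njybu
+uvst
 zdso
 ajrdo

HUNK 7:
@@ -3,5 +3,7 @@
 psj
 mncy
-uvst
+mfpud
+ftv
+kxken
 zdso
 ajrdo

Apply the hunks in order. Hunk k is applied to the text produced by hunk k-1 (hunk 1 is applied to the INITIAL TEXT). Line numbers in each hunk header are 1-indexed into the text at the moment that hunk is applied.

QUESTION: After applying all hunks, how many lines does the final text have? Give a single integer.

Answer: 11

Derivation:
Hunk 1: at line 7 remove [qzfc,jeg] add [fkam] -> 13 lines: vjn manuu psj mncy gjnxa hlmyd blqiz snlb fkam taqw mzpcw kglq ohi
Hunk 2: at line 7 remove [snlb,fkam,taqw] add [wgah] -> 11 lines: vjn manuu psj mncy gjnxa hlmyd blqiz wgah mzpcw kglq ohi
Hunk 3: at line 6 remove [blqiz,wgah,mzpcw] add [rdyw,kckg] -> 10 lines: vjn manuu psj mncy gjnxa hlmyd rdyw kckg kglq ohi
Hunk 4: at line 4 remove [hlmyd,rdyw] add [duwmi,njybu,zdso] -> 11 lines: vjn manuu psj mncy gjnxa duwmi njybu zdso kckg kglq ohi
Hunk 5: at line 7 remove [kckg] add [ajrdo] -> 11 lines: vjn manuu psj mncy gjnxa duwmi njybu zdso ajrdo kglq ohi
Hunk 6: at line 3 remove [gjnxa,duwmi,njybu] add [uvst] -> 9 lines: vjn manuu psj mncy uvst zdso ajrdo kglq ohi
Hunk 7: at line 3 remove [uvst] add [mfpud,ftv,kxken] -> 11 lines: vjn manuu psj mncy mfpud ftv kxken zdso ajrdo kglq ohi
Final line count: 11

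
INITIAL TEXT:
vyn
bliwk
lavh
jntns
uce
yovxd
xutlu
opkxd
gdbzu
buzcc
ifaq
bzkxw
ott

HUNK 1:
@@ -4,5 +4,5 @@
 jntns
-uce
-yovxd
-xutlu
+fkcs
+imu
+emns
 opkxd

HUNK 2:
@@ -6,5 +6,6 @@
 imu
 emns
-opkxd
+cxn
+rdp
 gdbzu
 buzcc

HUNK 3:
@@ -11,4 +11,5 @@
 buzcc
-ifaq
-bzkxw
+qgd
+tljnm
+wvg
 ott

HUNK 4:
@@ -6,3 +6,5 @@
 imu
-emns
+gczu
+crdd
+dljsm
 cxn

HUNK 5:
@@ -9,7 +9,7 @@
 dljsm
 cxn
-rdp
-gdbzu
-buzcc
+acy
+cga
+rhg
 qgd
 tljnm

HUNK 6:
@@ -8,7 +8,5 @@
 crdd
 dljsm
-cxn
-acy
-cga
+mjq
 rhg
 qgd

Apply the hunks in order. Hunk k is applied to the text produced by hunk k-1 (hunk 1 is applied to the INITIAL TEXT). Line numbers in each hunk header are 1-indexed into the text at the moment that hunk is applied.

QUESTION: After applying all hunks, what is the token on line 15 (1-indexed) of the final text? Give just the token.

Hunk 1: at line 4 remove [uce,yovxd,xutlu] add [fkcs,imu,emns] -> 13 lines: vyn bliwk lavh jntns fkcs imu emns opkxd gdbzu buzcc ifaq bzkxw ott
Hunk 2: at line 6 remove [opkxd] add [cxn,rdp] -> 14 lines: vyn bliwk lavh jntns fkcs imu emns cxn rdp gdbzu buzcc ifaq bzkxw ott
Hunk 3: at line 11 remove [ifaq,bzkxw] add [qgd,tljnm,wvg] -> 15 lines: vyn bliwk lavh jntns fkcs imu emns cxn rdp gdbzu buzcc qgd tljnm wvg ott
Hunk 4: at line 6 remove [emns] add [gczu,crdd,dljsm] -> 17 lines: vyn bliwk lavh jntns fkcs imu gczu crdd dljsm cxn rdp gdbzu buzcc qgd tljnm wvg ott
Hunk 5: at line 9 remove [rdp,gdbzu,buzcc] add [acy,cga,rhg] -> 17 lines: vyn bliwk lavh jntns fkcs imu gczu crdd dljsm cxn acy cga rhg qgd tljnm wvg ott
Hunk 6: at line 8 remove [cxn,acy,cga] add [mjq] -> 15 lines: vyn bliwk lavh jntns fkcs imu gczu crdd dljsm mjq rhg qgd tljnm wvg ott
Final line 15: ott

Answer: ott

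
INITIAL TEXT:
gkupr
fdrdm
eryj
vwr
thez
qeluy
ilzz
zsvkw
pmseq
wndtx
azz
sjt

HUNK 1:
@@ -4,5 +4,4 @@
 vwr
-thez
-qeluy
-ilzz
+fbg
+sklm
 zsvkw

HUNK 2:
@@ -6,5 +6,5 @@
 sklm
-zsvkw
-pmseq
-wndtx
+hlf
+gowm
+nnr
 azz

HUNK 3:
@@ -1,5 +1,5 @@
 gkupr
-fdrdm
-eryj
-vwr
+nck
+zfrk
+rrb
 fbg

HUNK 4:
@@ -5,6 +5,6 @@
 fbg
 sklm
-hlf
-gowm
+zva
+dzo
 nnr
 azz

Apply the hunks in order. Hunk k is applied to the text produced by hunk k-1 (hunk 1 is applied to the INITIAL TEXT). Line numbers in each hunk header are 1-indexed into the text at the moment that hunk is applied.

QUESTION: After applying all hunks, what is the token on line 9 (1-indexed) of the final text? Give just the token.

Answer: nnr

Derivation:
Hunk 1: at line 4 remove [thez,qeluy,ilzz] add [fbg,sklm] -> 11 lines: gkupr fdrdm eryj vwr fbg sklm zsvkw pmseq wndtx azz sjt
Hunk 2: at line 6 remove [zsvkw,pmseq,wndtx] add [hlf,gowm,nnr] -> 11 lines: gkupr fdrdm eryj vwr fbg sklm hlf gowm nnr azz sjt
Hunk 3: at line 1 remove [fdrdm,eryj,vwr] add [nck,zfrk,rrb] -> 11 lines: gkupr nck zfrk rrb fbg sklm hlf gowm nnr azz sjt
Hunk 4: at line 5 remove [hlf,gowm] add [zva,dzo] -> 11 lines: gkupr nck zfrk rrb fbg sklm zva dzo nnr azz sjt
Final line 9: nnr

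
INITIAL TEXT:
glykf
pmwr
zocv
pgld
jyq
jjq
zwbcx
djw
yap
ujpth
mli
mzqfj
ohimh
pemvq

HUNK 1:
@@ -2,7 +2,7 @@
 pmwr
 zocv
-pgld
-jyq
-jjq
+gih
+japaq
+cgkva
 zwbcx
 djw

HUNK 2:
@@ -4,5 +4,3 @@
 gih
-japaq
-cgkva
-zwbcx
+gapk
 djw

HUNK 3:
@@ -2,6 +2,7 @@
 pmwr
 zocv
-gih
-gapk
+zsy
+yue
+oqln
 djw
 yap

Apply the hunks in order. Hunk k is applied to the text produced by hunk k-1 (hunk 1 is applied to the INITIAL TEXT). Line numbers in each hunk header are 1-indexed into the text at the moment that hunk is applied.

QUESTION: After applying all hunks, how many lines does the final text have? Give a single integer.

Answer: 13

Derivation:
Hunk 1: at line 2 remove [pgld,jyq,jjq] add [gih,japaq,cgkva] -> 14 lines: glykf pmwr zocv gih japaq cgkva zwbcx djw yap ujpth mli mzqfj ohimh pemvq
Hunk 2: at line 4 remove [japaq,cgkva,zwbcx] add [gapk] -> 12 lines: glykf pmwr zocv gih gapk djw yap ujpth mli mzqfj ohimh pemvq
Hunk 3: at line 2 remove [gih,gapk] add [zsy,yue,oqln] -> 13 lines: glykf pmwr zocv zsy yue oqln djw yap ujpth mli mzqfj ohimh pemvq
Final line count: 13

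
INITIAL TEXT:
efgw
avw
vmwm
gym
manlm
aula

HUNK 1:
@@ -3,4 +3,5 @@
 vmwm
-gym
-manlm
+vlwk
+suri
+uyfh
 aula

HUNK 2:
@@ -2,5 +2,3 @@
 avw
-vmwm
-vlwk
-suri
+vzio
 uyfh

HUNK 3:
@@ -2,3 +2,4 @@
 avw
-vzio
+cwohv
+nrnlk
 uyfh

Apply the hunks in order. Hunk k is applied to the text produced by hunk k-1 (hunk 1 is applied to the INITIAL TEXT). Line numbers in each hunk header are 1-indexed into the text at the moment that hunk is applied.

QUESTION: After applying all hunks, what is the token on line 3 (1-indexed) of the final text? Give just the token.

Answer: cwohv

Derivation:
Hunk 1: at line 3 remove [gym,manlm] add [vlwk,suri,uyfh] -> 7 lines: efgw avw vmwm vlwk suri uyfh aula
Hunk 2: at line 2 remove [vmwm,vlwk,suri] add [vzio] -> 5 lines: efgw avw vzio uyfh aula
Hunk 3: at line 2 remove [vzio] add [cwohv,nrnlk] -> 6 lines: efgw avw cwohv nrnlk uyfh aula
Final line 3: cwohv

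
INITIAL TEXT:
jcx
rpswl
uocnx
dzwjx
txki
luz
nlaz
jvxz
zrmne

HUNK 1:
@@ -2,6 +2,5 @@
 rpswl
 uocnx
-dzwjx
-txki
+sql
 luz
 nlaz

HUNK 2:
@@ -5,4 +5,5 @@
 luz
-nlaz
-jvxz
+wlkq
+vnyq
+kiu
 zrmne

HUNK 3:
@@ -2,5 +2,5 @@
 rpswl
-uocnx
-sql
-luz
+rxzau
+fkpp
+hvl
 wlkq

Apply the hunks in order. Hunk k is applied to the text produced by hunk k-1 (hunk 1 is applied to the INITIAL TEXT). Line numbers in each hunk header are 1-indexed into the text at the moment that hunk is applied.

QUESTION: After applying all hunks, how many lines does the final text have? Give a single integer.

Hunk 1: at line 2 remove [dzwjx,txki] add [sql] -> 8 lines: jcx rpswl uocnx sql luz nlaz jvxz zrmne
Hunk 2: at line 5 remove [nlaz,jvxz] add [wlkq,vnyq,kiu] -> 9 lines: jcx rpswl uocnx sql luz wlkq vnyq kiu zrmne
Hunk 3: at line 2 remove [uocnx,sql,luz] add [rxzau,fkpp,hvl] -> 9 lines: jcx rpswl rxzau fkpp hvl wlkq vnyq kiu zrmne
Final line count: 9

Answer: 9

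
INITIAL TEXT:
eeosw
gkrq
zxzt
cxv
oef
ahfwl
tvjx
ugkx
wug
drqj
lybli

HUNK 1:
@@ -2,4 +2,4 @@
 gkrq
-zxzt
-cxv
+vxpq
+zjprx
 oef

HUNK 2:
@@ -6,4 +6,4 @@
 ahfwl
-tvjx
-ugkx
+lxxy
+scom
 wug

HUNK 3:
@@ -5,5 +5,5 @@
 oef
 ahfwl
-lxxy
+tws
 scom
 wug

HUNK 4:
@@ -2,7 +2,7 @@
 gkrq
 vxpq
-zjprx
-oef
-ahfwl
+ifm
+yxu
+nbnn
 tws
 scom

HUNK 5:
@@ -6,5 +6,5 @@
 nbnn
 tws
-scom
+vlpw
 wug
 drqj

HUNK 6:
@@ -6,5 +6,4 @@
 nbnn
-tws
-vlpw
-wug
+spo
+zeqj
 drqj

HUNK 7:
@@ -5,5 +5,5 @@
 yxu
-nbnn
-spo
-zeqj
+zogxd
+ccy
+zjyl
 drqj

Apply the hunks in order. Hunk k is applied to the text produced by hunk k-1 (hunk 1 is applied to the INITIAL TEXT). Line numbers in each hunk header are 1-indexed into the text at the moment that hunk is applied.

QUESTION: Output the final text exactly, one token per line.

Hunk 1: at line 2 remove [zxzt,cxv] add [vxpq,zjprx] -> 11 lines: eeosw gkrq vxpq zjprx oef ahfwl tvjx ugkx wug drqj lybli
Hunk 2: at line 6 remove [tvjx,ugkx] add [lxxy,scom] -> 11 lines: eeosw gkrq vxpq zjprx oef ahfwl lxxy scom wug drqj lybli
Hunk 3: at line 5 remove [lxxy] add [tws] -> 11 lines: eeosw gkrq vxpq zjprx oef ahfwl tws scom wug drqj lybli
Hunk 4: at line 2 remove [zjprx,oef,ahfwl] add [ifm,yxu,nbnn] -> 11 lines: eeosw gkrq vxpq ifm yxu nbnn tws scom wug drqj lybli
Hunk 5: at line 6 remove [scom] add [vlpw] -> 11 lines: eeosw gkrq vxpq ifm yxu nbnn tws vlpw wug drqj lybli
Hunk 6: at line 6 remove [tws,vlpw,wug] add [spo,zeqj] -> 10 lines: eeosw gkrq vxpq ifm yxu nbnn spo zeqj drqj lybli
Hunk 7: at line 5 remove [nbnn,spo,zeqj] add [zogxd,ccy,zjyl] -> 10 lines: eeosw gkrq vxpq ifm yxu zogxd ccy zjyl drqj lybli

Answer: eeosw
gkrq
vxpq
ifm
yxu
zogxd
ccy
zjyl
drqj
lybli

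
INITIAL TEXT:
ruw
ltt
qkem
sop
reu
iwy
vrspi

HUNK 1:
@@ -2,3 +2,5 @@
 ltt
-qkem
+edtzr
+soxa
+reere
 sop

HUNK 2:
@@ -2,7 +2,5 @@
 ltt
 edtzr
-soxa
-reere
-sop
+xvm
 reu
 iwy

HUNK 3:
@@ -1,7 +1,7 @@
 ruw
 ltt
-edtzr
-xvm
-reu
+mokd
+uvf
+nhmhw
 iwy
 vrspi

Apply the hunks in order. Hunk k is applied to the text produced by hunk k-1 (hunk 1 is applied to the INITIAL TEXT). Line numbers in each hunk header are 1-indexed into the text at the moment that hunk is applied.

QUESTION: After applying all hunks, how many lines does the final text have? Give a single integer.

Answer: 7

Derivation:
Hunk 1: at line 2 remove [qkem] add [edtzr,soxa,reere] -> 9 lines: ruw ltt edtzr soxa reere sop reu iwy vrspi
Hunk 2: at line 2 remove [soxa,reere,sop] add [xvm] -> 7 lines: ruw ltt edtzr xvm reu iwy vrspi
Hunk 3: at line 1 remove [edtzr,xvm,reu] add [mokd,uvf,nhmhw] -> 7 lines: ruw ltt mokd uvf nhmhw iwy vrspi
Final line count: 7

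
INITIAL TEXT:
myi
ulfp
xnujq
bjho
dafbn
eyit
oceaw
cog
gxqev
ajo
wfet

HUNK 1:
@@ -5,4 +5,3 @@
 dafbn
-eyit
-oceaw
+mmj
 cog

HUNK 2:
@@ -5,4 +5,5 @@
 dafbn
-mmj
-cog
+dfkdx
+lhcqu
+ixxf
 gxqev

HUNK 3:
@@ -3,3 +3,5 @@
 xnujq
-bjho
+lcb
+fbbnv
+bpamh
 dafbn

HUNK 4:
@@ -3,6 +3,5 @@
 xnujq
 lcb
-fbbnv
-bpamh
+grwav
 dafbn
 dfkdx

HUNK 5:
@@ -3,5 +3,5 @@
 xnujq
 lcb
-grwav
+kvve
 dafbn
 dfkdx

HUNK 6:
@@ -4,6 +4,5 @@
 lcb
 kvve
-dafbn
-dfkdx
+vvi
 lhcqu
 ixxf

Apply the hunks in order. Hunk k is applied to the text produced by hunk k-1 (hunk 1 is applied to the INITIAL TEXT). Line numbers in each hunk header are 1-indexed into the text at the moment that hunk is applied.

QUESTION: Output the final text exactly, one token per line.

Hunk 1: at line 5 remove [eyit,oceaw] add [mmj] -> 10 lines: myi ulfp xnujq bjho dafbn mmj cog gxqev ajo wfet
Hunk 2: at line 5 remove [mmj,cog] add [dfkdx,lhcqu,ixxf] -> 11 lines: myi ulfp xnujq bjho dafbn dfkdx lhcqu ixxf gxqev ajo wfet
Hunk 3: at line 3 remove [bjho] add [lcb,fbbnv,bpamh] -> 13 lines: myi ulfp xnujq lcb fbbnv bpamh dafbn dfkdx lhcqu ixxf gxqev ajo wfet
Hunk 4: at line 3 remove [fbbnv,bpamh] add [grwav] -> 12 lines: myi ulfp xnujq lcb grwav dafbn dfkdx lhcqu ixxf gxqev ajo wfet
Hunk 5: at line 3 remove [grwav] add [kvve] -> 12 lines: myi ulfp xnujq lcb kvve dafbn dfkdx lhcqu ixxf gxqev ajo wfet
Hunk 6: at line 4 remove [dafbn,dfkdx] add [vvi] -> 11 lines: myi ulfp xnujq lcb kvve vvi lhcqu ixxf gxqev ajo wfet

Answer: myi
ulfp
xnujq
lcb
kvve
vvi
lhcqu
ixxf
gxqev
ajo
wfet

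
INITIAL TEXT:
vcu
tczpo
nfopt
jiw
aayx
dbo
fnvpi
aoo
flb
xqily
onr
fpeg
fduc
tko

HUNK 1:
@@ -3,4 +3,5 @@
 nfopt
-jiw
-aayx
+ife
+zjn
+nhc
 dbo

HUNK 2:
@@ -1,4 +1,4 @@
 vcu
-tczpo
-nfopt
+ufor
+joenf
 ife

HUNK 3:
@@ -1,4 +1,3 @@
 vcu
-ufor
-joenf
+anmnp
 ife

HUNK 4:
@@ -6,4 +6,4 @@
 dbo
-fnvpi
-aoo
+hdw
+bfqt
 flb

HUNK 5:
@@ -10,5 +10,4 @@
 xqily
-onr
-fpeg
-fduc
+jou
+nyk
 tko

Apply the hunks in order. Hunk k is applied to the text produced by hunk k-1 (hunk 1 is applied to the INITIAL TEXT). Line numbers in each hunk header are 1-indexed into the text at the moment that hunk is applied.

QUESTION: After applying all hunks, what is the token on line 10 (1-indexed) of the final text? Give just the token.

Answer: xqily

Derivation:
Hunk 1: at line 3 remove [jiw,aayx] add [ife,zjn,nhc] -> 15 lines: vcu tczpo nfopt ife zjn nhc dbo fnvpi aoo flb xqily onr fpeg fduc tko
Hunk 2: at line 1 remove [tczpo,nfopt] add [ufor,joenf] -> 15 lines: vcu ufor joenf ife zjn nhc dbo fnvpi aoo flb xqily onr fpeg fduc tko
Hunk 3: at line 1 remove [ufor,joenf] add [anmnp] -> 14 lines: vcu anmnp ife zjn nhc dbo fnvpi aoo flb xqily onr fpeg fduc tko
Hunk 4: at line 6 remove [fnvpi,aoo] add [hdw,bfqt] -> 14 lines: vcu anmnp ife zjn nhc dbo hdw bfqt flb xqily onr fpeg fduc tko
Hunk 5: at line 10 remove [onr,fpeg,fduc] add [jou,nyk] -> 13 lines: vcu anmnp ife zjn nhc dbo hdw bfqt flb xqily jou nyk tko
Final line 10: xqily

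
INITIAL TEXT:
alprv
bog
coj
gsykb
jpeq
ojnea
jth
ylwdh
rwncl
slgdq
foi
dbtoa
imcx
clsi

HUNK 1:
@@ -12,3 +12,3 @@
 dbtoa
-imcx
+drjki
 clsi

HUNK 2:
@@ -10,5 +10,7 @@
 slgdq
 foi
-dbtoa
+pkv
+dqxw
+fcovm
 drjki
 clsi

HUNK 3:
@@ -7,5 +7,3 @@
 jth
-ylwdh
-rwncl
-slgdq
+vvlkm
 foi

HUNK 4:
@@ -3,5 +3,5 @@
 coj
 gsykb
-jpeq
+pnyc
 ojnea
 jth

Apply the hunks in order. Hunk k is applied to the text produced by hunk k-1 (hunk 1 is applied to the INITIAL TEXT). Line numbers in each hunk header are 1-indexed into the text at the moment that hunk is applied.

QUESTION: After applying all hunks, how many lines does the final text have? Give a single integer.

Answer: 14

Derivation:
Hunk 1: at line 12 remove [imcx] add [drjki] -> 14 lines: alprv bog coj gsykb jpeq ojnea jth ylwdh rwncl slgdq foi dbtoa drjki clsi
Hunk 2: at line 10 remove [dbtoa] add [pkv,dqxw,fcovm] -> 16 lines: alprv bog coj gsykb jpeq ojnea jth ylwdh rwncl slgdq foi pkv dqxw fcovm drjki clsi
Hunk 3: at line 7 remove [ylwdh,rwncl,slgdq] add [vvlkm] -> 14 lines: alprv bog coj gsykb jpeq ojnea jth vvlkm foi pkv dqxw fcovm drjki clsi
Hunk 4: at line 3 remove [jpeq] add [pnyc] -> 14 lines: alprv bog coj gsykb pnyc ojnea jth vvlkm foi pkv dqxw fcovm drjki clsi
Final line count: 14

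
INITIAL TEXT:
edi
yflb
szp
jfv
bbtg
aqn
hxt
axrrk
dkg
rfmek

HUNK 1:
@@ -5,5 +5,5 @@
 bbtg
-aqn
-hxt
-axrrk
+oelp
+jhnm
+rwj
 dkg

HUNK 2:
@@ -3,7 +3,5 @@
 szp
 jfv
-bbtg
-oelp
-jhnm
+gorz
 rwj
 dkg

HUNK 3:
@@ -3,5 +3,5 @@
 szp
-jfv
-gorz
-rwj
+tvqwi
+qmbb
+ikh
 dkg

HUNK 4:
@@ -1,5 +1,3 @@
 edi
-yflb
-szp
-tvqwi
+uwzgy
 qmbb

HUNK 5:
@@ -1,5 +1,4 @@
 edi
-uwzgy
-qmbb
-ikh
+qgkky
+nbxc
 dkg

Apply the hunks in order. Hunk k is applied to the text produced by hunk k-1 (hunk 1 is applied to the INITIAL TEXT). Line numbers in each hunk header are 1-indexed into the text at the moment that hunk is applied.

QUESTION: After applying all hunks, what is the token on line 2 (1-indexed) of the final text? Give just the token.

Answer: qgkky

Derivation:
Hunk 1: at line 5 remove [aqn,hxt,axrrk] add [oelp,jhnm,rwj] -> 10 lines: edi yflb szp jfv bbtg oelp jhnm rwj dkg rfmek
Hunk 2: at line 3 remove [bbtg,oelp,jhnm] add [gorz] -> 8 lines: edi yflb szp jfv gorz rwj dkg rfmek
Hunk 3: at line 3 remove [jfv,gorz,rwj] add [tvqwi,qmbb,ikh] -> 8 lines: edi yflb szp tvqwi qmbb ikh dkg rfmek
Hunk 4: at line 1 remove [yflb,szp,tvqwi] add [uwzgy] -> 6 lines: edi uwzgy qmbb ikh dkg rfmek
Hunk 5: at line 1 remove [uwzgy,qmbb,ikh] add [qgkky,nbxc] -> 5 lines: edi qgkky nbxc dkg rfmek
Final line 2: qgkky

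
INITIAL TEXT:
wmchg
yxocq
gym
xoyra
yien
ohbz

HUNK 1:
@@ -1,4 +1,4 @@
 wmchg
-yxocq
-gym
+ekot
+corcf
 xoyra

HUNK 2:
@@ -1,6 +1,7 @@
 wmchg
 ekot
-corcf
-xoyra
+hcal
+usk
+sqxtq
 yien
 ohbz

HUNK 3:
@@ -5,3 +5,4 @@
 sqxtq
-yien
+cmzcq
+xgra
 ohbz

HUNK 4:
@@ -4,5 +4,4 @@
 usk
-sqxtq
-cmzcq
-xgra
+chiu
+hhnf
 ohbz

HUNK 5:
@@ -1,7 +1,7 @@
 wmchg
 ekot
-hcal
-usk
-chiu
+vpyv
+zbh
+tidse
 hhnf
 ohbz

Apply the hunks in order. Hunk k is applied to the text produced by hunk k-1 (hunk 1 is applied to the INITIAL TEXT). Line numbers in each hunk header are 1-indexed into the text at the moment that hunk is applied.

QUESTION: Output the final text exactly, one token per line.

Hunk 1: at line 1 remove [yxocq,gym] add [ekot,corcf] -> 6 lines: wmchg ekot corcf xoyra yien ohbz
Hunk 2: at line 1 remove [corcf,xoyra] add [hcal,usk,sqxtq] -> 7 lines: wmchg ekot hcal usk sqxtq yien ohbz
Hunk 3: at line 5 remove [yien] add [cmzcq,xgra] -> 8 lines: wmchg ekot hcal usk sqxtq cmzcq xgra ohbz
Hunk 4: at line 4 remove [sqxtq,cmzcq,xgra] add [chiu,hhnf] -> 7 lines: wmchg ekot hcal usk chiu hhnf ohbz
Hunk 5: at line 1 remove [hcal,usk,chiu] add [vpyv,zbh,tidse] -> 7 lines: wmchg ekot vpyv zbh tidse hhnf ohbz

Answer: wmchg
ekot
vpyv
zbh
tidse
hhnf
ohbz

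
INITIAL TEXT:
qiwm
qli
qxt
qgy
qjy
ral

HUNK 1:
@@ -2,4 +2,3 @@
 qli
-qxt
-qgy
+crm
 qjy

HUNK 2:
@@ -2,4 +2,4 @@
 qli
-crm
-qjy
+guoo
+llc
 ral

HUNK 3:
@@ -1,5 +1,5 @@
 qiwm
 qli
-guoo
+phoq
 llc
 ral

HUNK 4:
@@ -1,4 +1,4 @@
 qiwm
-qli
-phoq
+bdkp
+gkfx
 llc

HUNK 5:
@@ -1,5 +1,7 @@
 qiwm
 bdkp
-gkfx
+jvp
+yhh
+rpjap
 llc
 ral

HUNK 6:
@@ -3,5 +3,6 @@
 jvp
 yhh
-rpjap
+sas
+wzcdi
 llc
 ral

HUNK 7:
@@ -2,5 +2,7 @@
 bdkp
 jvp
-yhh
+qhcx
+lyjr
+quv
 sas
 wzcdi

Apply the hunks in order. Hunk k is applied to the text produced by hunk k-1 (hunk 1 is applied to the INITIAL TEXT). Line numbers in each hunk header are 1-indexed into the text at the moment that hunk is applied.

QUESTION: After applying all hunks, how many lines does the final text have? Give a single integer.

Hunk 1: at line 2 remove [qxt,qgy] add [crm] -> 5 lines: qiwm qli crm qjy ral
Hunk 2: at line 2 remove [crm,qjy] add [guoo,llc] -> 5 lines: qiwm qli guoo llc ral
Hunk 3: at line 1 remove [guoo] add [phoq] -> 5 lines: qiwm qli phoq llc ral
Hunk 4: at line 1 remove [qli,phoq] add [bdkp,gkfx] -> 5 lines: qiwm bdkp gkfx llc ral
Hunk 5: at line 1 remove [gkfx] add [jvp,yhh,rpjap] -> 7 lines: qiwm bdkp jvp yhh rpjap llc ral
Hunk 6: at line 3 remove [rpjap] add [sas,wzcdi] -> 8 lines: qiwm bdkp jvp yhh sas wzcdi llc ral
Hunk 7: at line 2 remove [yhh] add [qhcx,lyjr,quv] -> 10 lines: qiwm bdkp jvp qhcx lyjr quv sas wzcdi llc ral
Final line count: 10

Answer: 10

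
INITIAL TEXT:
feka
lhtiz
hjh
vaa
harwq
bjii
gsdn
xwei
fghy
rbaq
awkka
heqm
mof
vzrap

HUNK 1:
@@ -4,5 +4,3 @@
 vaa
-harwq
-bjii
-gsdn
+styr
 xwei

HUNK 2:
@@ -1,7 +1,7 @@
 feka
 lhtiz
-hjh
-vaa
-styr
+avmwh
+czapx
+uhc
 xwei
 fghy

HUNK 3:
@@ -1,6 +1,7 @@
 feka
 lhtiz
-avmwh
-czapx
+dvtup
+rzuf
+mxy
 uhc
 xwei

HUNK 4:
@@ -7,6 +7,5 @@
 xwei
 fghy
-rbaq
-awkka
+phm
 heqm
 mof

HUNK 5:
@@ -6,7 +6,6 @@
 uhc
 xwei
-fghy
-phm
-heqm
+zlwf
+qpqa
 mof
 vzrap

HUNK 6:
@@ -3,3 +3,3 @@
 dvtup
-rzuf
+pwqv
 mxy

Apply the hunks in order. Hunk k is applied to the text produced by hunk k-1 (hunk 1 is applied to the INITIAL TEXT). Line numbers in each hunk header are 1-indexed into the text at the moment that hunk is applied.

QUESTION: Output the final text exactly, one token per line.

Answer: feka
lhtiz
dvtup
pwqv
mxy
uhc
xwei
zlwf
qpqa
mof
vzrap

Derivation:
Hunk 1: at line 4 remove [harwq,bjii,gsdn] add [styr] -> 12 lines: feka lhtiz hjh vaa styr xwei fghy rbaq awkka heqm mof vzrap
Hunk 2: at line 1 remove [hjh,vaa,styr] add [avmwh,czapx,uhc] -> 12 lines: feka lhtiz avmwh czapx uhc xwei fghy rbaq awkka heqm mof vzrap
Hunk 3: at line 1 remove [avmwh,czapx] add [dvtup,rzuf,mxy] -> 13 lines: feka lhtiz dvtup rzuf mxy uhc xwei fghy rbaq awkka heqm mof vzrap
Hunk 4: at line 7 remove [rbaq,awkka] add [phm] -> 12 lines: feka lhtiz dvtup rzuf mxy uhc xwei fghy phm heqm mof vzrap
Hunk 5: at line 6 remove [fghy,phm,heqm] add [zlwf,qpqa] -> 11 lines: feka lhtiz dvtup rzuf mxy uhc xwei zlwf qpqa mof vzrap
Hunk 6: at line 3 remove [rzuf] add [pwqv] -> 11 lines: feka lhtiz dvtup pwqv mxy uhc xwei zlwf qpqa mof vzrap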